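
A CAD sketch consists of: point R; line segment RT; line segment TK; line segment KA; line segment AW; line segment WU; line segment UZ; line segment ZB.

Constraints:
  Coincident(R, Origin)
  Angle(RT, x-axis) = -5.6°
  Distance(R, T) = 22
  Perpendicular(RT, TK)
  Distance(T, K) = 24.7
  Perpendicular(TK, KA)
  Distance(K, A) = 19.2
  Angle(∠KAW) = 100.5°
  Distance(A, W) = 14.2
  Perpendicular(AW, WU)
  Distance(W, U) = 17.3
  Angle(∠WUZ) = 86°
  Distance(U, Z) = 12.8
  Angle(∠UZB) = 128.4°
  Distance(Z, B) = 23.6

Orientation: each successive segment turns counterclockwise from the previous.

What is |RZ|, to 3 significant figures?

27.6

R is at the origin; RT runs at -5.6° with length 22.0, so T = (21.9, -2.15). The perpendicularity gives TK at right angles to RT, so TK runs at 84.4°; with |TK| = 24.7, K = (24.3, 22.4). TK is perpendicular to KA, so KA runs at 174°; with |KA| = 19.2, A = (5.20, 24.3). ∠KAW = 100.5° gives AW at -106° from the x-axis; with |AW| = 14.2, W = (1.26, 10.7). AW is perpendicular to WU, so WU runs at -16.1°; with |WU| = 17.3, U = (17.9, 5.87). ∠WUZ = 86.0° gives UZ at 77.9° from the x-axis; with |UZ| = 12.8, Z = (20.6, 18.4). Then |RZ| = |Z − R| = 27.6.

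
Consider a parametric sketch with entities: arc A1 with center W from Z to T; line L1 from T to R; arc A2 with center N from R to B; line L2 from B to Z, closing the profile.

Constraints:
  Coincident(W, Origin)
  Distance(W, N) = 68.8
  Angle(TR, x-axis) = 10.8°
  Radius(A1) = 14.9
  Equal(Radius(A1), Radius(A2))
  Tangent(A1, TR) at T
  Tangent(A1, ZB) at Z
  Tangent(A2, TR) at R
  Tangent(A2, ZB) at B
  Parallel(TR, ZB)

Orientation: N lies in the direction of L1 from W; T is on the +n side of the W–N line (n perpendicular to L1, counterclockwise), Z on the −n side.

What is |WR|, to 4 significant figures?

70.39

The slot axis is L1's direction at 10.8°, so u = (cos 10.8°, sin 10.8°) = (0.9823, 0.1874) and n = (−sin 10.8°, cos 10.8°) = (-0.1874, 0.9823). W is at the origin and N lies 68.8 along u from W, so N = 68.8·u = (67.58, 12.89). Tangency of A1 to both parallel lines with radius 14.9 puts T and Z at W ± 14.9·n: T = (-2.792, 14.64), Z = (2.792, -14.64). Equal radii place R and B the same way about N: R = N + 14.9·n = (64.79, 27.53), B = N − 14.9·n = (70.37, -1.744). Then |WR| = |R − W| = 70.39.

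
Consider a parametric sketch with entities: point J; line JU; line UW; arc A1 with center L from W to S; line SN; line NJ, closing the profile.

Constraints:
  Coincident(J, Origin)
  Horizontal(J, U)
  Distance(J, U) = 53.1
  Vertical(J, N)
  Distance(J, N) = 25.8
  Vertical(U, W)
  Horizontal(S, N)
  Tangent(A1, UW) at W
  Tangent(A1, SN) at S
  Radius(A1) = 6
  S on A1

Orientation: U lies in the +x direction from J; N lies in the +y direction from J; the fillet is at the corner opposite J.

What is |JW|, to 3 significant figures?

56.7

J is at the origin; JU is horizontal with |JU| = 53.1 and U on the +x side, so U = (53.1, 0.00). J and N share the same x with |JN| = 25.8 and N on the +y side, so N = (0.00, 25.8). The virtual corner opposite J is at (53.1, 25.8). Since A1 is tangent to UW there, LW ⟂ UW and the tangent condition forces LS to be normal to SN, with radius 6.0, so the center L sits 6.0 in from both sides at L = (47.1, 19.8). That places the tangent points at W = (53.1, 19.8) on UW and S = (47.1, 25.8) on SN. Then |JW| = |W − J| = 56.7.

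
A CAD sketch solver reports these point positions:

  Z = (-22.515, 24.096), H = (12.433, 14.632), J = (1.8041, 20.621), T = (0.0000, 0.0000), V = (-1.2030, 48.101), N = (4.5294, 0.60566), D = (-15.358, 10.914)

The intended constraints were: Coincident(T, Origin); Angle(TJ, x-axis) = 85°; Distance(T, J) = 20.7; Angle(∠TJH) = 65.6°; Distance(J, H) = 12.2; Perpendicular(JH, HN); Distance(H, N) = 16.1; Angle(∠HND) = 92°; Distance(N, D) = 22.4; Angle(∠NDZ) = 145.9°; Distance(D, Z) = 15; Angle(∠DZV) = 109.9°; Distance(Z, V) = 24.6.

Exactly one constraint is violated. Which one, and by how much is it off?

Distance(Z, V) = 24.6 — off by 7.50.

T = (0.00, 0.00) ✓; TJ at 85.00° ✓; |TJ| = 20.70 ✓; ∠TJH = 65.60° ✓; |JH| = 12.20 ✓; ∠(JH, HN) = 90.00° ✓; |HN| = 16.10 ✓; ∠HND = 92.00° ✓; |ND| = 22.40 ✓; ∠NDZ = 145.9° ✓; |DZ| = 15.00 ✓; ∠DZV = 109.9° ✓; |ZV| = 32.10 ✗.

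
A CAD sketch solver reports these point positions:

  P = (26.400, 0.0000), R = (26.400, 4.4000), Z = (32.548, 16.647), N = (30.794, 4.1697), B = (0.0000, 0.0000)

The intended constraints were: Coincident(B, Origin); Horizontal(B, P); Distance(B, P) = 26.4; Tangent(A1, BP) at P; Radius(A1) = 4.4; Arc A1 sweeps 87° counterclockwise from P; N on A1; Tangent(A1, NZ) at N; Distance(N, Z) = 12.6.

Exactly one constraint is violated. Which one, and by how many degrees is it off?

Tangent(A1, NZ) at N — off by 5.00°.

B = (0.00, 0.00) ✓; B.y = 0.00, P.y = 0.00 ✓; |BP| = 26.40 ✓; ∠(RP, PB) = 90.00° ✓; |RP| = 4.400 ✓; bearing(R→N) − bearing(R→P) = 87.00° ✓; |RN| = 4.400 ✓; ∠(RN, NZ) = 95.00° ✗; |NZ| = 12.60 ✓.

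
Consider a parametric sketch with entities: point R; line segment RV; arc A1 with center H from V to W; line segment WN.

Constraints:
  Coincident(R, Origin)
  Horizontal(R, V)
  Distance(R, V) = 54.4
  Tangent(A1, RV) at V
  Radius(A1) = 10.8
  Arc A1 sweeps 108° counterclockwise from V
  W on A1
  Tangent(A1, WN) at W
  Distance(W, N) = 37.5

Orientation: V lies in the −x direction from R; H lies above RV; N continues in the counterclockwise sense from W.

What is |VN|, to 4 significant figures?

49.82

R is at the origin; RV is horizontal with |RV| = 54.4 and V on the −x side, so V = (-54.40, 0.000). The tangent condition forces HV to be normal to RV, so H = V + (0, 10.8) = (-54.40, 10.80). On A1, V sits at bearing -90° from H; a 108° counterclockwise sweep puts W at bearing 18°, so W = H + 10.8·(cos 18°, sin 18°) = (-44.13, 14.14). The tangent condition forces HW to be normal to WN, so WN runs along (−sin 18°, cos 18°); with |WN| = 37.5, N = (-55.72, 49.80). Then |VN| = |N − V| = 49.82.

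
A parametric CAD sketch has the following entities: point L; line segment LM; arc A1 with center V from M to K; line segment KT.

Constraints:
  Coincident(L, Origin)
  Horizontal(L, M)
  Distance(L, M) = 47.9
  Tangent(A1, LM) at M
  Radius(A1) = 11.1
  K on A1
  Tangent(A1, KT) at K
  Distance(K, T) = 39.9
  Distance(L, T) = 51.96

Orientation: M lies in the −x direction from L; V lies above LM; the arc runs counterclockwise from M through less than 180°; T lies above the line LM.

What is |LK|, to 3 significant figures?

38.1

Checks: ∠(VM, ML) = 90.00° ✓; |VK| = 11.10 ✓; ∠(VK, KT) = 90.00° ✓; |KT| = 39.90 ✓; |LT| = 51.96 ✓.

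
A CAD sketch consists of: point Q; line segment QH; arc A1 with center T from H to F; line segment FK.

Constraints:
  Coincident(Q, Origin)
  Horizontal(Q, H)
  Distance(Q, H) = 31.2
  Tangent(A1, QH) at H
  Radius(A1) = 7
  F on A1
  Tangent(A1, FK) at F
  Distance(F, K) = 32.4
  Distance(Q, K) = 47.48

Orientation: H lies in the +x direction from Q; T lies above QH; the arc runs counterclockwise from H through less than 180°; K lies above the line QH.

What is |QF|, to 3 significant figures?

38.9

Q is at the origin; Q and H share the same y with |QH| = 31.2 and H on the +x side, so H = (31.2, 0.00). The tangent condition forces TH to be normal to QH, so T = H + (0, 7) = (31.2, 7.00). Since TF ⟂ FK (tangency), |TK| = √(7.0² + 32.4²) = 33.1 regardless of where F sits on A1. So K lies on both circle(Q, 47.48) and circle(T, 33.1); the above-QH intersection is K = (26.0, 39.7). F is the foot of the tangent from K: F = (37.7, 9.54).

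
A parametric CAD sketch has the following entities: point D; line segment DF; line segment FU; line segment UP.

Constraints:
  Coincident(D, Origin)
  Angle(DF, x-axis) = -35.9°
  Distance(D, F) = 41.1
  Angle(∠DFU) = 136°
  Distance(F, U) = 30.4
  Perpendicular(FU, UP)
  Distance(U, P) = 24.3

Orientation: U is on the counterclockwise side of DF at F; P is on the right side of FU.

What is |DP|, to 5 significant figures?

79.931

D is at the origin; DF runs at -35.9° with length 41.1, so F = 41.1·(cos -35.9°, sin -35.9°) = (33.293, -24.100). ∠DFU = 136.0°, so FU runs at -35.9° + (180° − 136.0°) = 8.1000° from the x-axis; with |FU| = 30.4, U = F + 30.4·(cos 8.1000°, sin 8.1000°) = (63.389, -19.817). FU is perpendicular to UP; with |UP| = 24.3 on the right of FU, P = U + 24.3·(0.14090, -0.99002) = (66.813, -43.874). Then |DP| = |P − D| = 79.931.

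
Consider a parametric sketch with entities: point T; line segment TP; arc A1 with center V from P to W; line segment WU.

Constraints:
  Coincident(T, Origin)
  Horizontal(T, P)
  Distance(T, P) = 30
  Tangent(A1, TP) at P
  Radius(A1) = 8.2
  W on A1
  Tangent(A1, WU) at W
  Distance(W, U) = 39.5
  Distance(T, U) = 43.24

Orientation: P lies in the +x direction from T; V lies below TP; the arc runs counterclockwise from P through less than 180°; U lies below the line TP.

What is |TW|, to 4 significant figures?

22.94

T is at the origin; TP is horizontal with |TP| = 30.0 and P on the +x side, so P = (30.00, 0.000). The tangent condition forces VP to be normal to TP, so V = P + (0, -8.2) = (30.00, -8.200). Since VW ⟂ WU (tangency), |VU| = √(8.2² + 39.5²) = 40.34 regardless of where W sits on A1. So U lies on both circle(T, 43.24) and circle(V, 40.34); the below-TP intersection is U = (8.573, -42.38). W is the foot of the tangent from U: W = (22.31, -5.348).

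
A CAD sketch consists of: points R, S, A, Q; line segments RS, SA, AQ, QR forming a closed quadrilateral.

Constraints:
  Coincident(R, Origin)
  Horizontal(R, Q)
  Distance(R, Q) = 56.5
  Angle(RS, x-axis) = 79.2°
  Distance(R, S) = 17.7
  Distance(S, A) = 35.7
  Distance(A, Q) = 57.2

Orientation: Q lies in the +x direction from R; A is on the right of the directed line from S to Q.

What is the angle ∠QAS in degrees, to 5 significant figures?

69.720°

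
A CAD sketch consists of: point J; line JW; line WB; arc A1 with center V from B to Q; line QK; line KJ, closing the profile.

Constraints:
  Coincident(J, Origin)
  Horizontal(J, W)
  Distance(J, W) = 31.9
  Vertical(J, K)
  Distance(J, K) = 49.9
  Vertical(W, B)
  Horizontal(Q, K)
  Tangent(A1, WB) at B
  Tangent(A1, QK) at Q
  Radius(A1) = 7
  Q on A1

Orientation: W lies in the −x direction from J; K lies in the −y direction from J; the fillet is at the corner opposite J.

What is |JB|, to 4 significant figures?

53.46

J is at the origin; J and W share the same y with |JW| = 31.9 and W on the −x side, so W = (-31.90, 0.000). J and K share the same x with |JK| = 49.9 and K on the −y side, so K = (0.000, -49.90). The virtual corner opposite J is at (-31.90, -49.90). A1 meets WB tangentially, so VB is at right angles to WB and since A1 is tangent to QK there, VQ ⟂ QK, with radius 7.0, so the center V sits 7.0 in from both sides at V = (-24.90, -42.90). That places the tangent points at B = (-31.90, -42.90) on WB and Q = (-24.90, -49.90) on QK. Then |JB| = |B − J| = 53.46.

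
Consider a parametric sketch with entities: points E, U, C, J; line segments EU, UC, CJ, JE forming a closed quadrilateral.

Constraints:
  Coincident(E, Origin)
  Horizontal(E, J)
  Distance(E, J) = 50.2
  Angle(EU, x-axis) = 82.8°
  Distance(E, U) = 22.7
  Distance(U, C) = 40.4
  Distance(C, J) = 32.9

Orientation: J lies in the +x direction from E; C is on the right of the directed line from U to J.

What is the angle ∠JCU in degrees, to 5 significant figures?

90.757°

Checks: E = (0.00, 0.00) ✓; |UC| = 40.40 ✓; |CJ| = 32.90 ✓.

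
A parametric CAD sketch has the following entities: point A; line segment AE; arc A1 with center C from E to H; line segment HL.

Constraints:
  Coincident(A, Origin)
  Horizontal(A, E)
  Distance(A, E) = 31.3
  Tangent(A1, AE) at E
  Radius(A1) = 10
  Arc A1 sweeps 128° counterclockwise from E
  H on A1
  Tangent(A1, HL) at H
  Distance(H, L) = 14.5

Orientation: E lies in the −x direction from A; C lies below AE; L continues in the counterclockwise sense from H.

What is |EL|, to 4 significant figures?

27.60

On A1, E sits at bearing 90° from C; a 128° counterclockwise sweep puts H at bearing 218°, so H = C + 10.0·(cos 218°, sin 218°) = (-39.18, -16.16). Since A1 is tangent to HL there, CH ⟂ HL, so HL runs along (−sin 218°, cos 218°); with |HL| = 14.5, L = (-30.25, -27.58). Then |EL| = |L − E| = 27.60.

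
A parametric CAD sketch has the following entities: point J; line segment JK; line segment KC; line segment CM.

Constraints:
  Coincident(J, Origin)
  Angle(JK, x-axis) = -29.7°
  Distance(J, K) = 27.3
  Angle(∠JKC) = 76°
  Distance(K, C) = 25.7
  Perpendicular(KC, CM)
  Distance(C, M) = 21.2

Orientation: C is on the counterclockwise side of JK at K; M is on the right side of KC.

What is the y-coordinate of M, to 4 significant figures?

5.478

J is at the origin; JK runs at -29.7° with length 27.3, so K = 27.3·(cos -29.7°, sin -29.7°) = (23.71, -13.53). ∠JKC = 76.0°, so KC runs at -29.7° + (180° − 76.0°) = 74.30° from the x-axis; with |KC| = 25.7, C = K + 25.7·(cos 74.30°, sin 74.30°) = (30.67, 11.22). KC is perpendicular to CM; with |CM| = 21.2 on the right of KC, M = C + 21.2·(0.9627, -0.2706) = (51.08, 5.478). So M.y = 5.478.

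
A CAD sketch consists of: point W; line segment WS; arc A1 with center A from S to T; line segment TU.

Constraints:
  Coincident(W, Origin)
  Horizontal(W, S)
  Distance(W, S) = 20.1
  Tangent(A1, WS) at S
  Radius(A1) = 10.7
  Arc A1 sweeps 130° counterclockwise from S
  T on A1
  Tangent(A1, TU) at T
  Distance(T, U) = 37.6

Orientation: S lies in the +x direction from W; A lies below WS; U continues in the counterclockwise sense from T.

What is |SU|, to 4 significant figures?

49.05

W is at the origin; WS is horizontal with |WS| = 20.1 and S on the +x side, so S = (20.10, 0.000). Since A1 is tangent to WS there, AS ⟂ WS, so A = S + (0, -10.7) = (20.10, -10.70). On A1, S sits at bearing 90° from A; a 130° counterclockwise sweep puts T at bearing 220°, so T = A + 10.7·(cos 220°, sin 220°) = (11.90, -17.58). Since A1 is tangent to TU there, AT ⟂ TU, so TU runs along (−sin 220°, cos 220°); with |TU| = 37.6, U = (36.07, -46.38). Then |SU| = |U − S| = 49.05.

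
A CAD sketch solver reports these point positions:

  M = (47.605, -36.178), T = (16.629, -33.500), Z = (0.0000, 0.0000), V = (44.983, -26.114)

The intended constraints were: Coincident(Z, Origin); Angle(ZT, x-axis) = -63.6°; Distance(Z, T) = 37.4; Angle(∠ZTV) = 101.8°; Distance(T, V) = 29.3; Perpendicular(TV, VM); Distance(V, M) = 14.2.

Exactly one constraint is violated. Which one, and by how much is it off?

Distance(V, M) = 14.2 — off by 3.80.

Z = (0.00, 0.00) ✓; ZT at -63.60° ✓; |ZT| = 37.40 ✓; ∠ZTV = 101.8° ✓; |TV| = 29.30 ✓; ∠(TV, VM) = 90.00° ✓; |VM| = 10.40 ✗.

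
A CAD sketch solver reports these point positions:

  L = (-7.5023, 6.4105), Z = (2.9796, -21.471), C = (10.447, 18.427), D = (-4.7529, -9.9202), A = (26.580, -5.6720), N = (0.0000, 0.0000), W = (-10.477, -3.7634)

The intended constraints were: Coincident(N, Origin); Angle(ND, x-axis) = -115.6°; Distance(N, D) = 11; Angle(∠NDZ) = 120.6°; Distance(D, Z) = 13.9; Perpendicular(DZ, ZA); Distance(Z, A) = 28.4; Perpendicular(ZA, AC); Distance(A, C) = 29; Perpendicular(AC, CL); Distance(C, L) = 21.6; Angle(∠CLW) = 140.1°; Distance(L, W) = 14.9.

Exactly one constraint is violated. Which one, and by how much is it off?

Distance(L, W) = 14.9 — off by 4.30.

N = (0.00, 0.00) ✓; ND at -115.6° ✓; |ND| = 11.00 ✓; ∠NDZ = 120.6° ✓; |DZ| = 13.90 ✓; ∠(DZ, ZA) = 90.00° ✓; |ZA| = 28.40 ✓; ∠(ZA, AC) = 90.00° ✓; |AC| = 29.00 ✓; ∠(AC, CL) = 90.00° ✓; |CL| = 21.60 ✓; ∠CLW = 140.1° ✓; |LW| = 10.60 ✗.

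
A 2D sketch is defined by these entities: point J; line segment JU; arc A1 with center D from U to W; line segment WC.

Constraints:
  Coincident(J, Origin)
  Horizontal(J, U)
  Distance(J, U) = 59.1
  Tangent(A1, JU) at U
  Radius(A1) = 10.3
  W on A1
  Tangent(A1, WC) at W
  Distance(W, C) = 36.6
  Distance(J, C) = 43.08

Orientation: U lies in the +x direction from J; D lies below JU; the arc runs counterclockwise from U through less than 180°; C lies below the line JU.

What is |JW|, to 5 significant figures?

51.188

Checks: J = (0.00, 0.00) ✓; |DW| = 10.30 ✓; ∠(DW, WC) = 90.00° ✓; |WC| = 36.60 ✓; |JC| = 43.08 ✓.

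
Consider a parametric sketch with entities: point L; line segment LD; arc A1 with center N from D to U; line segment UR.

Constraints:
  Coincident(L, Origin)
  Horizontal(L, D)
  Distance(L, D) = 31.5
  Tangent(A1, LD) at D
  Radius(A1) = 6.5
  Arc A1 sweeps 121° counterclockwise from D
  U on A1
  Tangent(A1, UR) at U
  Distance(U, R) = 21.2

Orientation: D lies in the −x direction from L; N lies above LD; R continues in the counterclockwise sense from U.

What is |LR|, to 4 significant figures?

46.29

On A1, D sits at bearing -90° from N; a 121° counterclockwise sweep puts U at bearing 31°, so U = N + 6.5·(cos 31°, sin 31°) = (-25.93, 9.848). The tangent condition forces NU to be normal to UR, so UR runs along (−sin 31°, cos 31°); with |UR| = 21.2, R = (-36.85, 28.02). Then |LR| = |R − L| = 46.29.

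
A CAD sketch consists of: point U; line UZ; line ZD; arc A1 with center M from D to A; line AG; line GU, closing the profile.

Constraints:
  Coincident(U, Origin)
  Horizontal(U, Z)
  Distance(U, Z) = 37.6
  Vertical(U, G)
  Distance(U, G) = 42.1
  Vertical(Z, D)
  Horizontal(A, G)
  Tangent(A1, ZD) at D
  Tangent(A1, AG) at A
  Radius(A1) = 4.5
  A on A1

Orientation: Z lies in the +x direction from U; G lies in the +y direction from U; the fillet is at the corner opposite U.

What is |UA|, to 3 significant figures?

53.6

The virtual corner opposite U is at (37.6, 42.1). Tangency of A1 to ZD means the radius MD is perpendicular to ZD and since A1 is tangent to AG there, MA ⟂ AG, with radius 4.5, so the center M sits 4.5 in from both sides at M = (33.1, 37.6). That places the tangent points at D = (37.6, 37.6) on ZD and A = (33.1, 42.1) on AG. Then |UA| = |A − U| = 53.6.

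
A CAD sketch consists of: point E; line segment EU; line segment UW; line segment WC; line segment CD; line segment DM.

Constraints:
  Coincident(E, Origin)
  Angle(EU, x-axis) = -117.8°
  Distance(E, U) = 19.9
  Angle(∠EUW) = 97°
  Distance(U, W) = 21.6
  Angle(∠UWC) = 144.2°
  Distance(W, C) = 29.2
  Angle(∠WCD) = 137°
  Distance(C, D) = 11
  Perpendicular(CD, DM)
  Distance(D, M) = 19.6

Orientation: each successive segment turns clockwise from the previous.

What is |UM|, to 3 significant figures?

42.4

E is at the origin; EU runs at -117.8° with length 19.9, so U = (-9.28, -17.6). ∠EUW = 97.0° gives UW at 159° from the x-axis; with |UW| = 21.6, W = (-29.5, -9.93). ∠UWC = 144.2° gives WC at 123° from the x-axis; with |WC| = 29.2, C = (-45.5, 14.4). ∠WCD = 137.0° gives CD at 80.4° from the x-axis; with |CD| = 11.0, D = (-43.7, 25.3). CD ⟂ DM, so DM runs at -9.60°; with |DM| = 19.6, M = (-24.4, 22.0). Then |UM| = |M − U| = 42.4.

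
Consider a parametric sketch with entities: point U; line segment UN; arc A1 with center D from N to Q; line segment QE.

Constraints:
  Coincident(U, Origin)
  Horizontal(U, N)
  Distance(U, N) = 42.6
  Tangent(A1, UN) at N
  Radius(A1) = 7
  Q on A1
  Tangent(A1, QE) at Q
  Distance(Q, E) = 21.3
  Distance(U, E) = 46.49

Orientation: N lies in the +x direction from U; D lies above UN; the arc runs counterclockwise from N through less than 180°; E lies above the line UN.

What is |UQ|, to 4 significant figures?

49.64

Checks: |DQ| = 7.000 ✓; ∠(DQ, QE) = 90.00° ✓; |QE| = 21.30 ✓; |UE| = 46.49 ✓.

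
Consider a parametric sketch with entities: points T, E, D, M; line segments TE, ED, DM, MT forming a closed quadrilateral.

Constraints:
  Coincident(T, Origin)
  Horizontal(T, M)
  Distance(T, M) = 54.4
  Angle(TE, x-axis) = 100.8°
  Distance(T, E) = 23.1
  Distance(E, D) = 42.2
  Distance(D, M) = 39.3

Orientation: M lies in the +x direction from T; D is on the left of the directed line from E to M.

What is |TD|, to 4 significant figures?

50.13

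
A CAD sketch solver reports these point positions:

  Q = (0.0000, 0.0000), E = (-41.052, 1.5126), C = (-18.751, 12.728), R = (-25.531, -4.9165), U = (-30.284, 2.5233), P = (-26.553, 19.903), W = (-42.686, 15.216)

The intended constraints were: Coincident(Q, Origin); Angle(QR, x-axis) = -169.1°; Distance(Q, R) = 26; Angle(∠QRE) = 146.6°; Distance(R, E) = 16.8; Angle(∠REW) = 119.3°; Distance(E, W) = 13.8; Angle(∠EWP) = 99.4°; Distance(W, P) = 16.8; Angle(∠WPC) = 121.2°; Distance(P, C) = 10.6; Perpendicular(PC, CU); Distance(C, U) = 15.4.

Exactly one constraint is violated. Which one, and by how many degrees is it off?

Perpendicular(PC, CU) — off by 5.89°.

Q = (0.00, 0.00) ✓; QR at -169.1° ✓; |QR| = 26.00 ✓; ∠QRE = 146.6° ✓; |RE| = 16.80 ✓; ∠REW = 119.3° ✓; |EW| = 13.80 ✓; ∠EWP = 99.40° ✓; |WP| = 16.80 ✓; ∠WPC = 121.2° ✓; |PC| = 10.60 ✓; ∠(PC, CU) = 95.89° ✗; |CU| = 15.40 ✓.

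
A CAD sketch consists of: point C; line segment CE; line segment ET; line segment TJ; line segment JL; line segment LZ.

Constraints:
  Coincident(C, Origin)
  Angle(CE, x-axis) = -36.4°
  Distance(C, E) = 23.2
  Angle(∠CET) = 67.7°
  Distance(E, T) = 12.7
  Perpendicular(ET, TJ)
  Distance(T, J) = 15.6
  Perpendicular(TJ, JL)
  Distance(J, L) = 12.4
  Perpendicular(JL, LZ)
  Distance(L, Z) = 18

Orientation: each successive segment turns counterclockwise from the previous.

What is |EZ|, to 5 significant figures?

2.4187

TJ is perpendicular to JL, so JL runs at -104.10°; with |JL| = 12.4, L = (3.6166, -9.6760). JL ⟂ LZ, so LZ runs at -14.100°; with |LZ| = 18.0, Z = (21.074, -14.061). Then |EZ| = |Z − E| = 2.4187.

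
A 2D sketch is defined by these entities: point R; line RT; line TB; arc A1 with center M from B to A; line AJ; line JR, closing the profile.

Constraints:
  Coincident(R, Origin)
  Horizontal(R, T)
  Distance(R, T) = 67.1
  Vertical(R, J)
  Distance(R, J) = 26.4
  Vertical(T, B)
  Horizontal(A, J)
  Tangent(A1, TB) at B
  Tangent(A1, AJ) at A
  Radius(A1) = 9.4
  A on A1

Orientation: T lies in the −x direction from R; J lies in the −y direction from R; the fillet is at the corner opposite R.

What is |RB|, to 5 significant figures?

69.220

R is at the origin; R and T share the same y with |RT| = 67.1 and T on the −x side, so T = (-67.100, 0.0000). RJ is vertical with |RJ| = 26.4 and J on the −y side, so J = (0.0000, -26.400). The virtual corner opposite R is at (-67.100, -26.400). The tangent condition forces MB to be normal to TB and A1 meets AJ tangentially, so MA is at right angles to AJ, with radius 9.4, so the center M sits 9.4 in from both sides at M = (-57.700, -17.000). That places the tangent points at B = (-67.100, -17.000) on TB and A = (-57.700, -26.400) on AJ. Then |RB| = |B − R| = 69.220.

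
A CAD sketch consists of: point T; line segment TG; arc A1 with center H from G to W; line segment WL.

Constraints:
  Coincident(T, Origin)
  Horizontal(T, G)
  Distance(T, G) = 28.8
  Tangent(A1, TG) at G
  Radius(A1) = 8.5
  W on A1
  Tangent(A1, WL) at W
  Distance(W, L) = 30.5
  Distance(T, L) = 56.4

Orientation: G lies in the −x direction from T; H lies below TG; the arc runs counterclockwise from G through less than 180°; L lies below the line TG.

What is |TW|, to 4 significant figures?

37.82

Checks: |HW| = 8.500 ✓; ∠(HW, WL) = 90.00° ✓; |WL| = 30.50 ✓; |TL| = 56.40 ✓.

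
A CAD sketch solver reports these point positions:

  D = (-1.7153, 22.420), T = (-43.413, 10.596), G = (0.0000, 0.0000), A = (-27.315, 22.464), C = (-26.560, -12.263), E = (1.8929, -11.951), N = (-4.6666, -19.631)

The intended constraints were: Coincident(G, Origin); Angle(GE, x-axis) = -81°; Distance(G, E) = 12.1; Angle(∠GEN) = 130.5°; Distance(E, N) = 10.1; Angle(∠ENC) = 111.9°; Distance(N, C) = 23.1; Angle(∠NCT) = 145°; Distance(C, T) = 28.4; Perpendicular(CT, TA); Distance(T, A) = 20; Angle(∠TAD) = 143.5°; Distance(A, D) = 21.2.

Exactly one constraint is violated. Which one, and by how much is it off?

Distance(A, D) = 21.2 — off by 4.40.

G = (0.00, 0.00) ✓; GE at -81.00° ✓; |GE| = 12.10 ✓; ∠GEN = 130.5° ✓; |EN| = 10.10 ✓; ∠ENC = 111.9° ✓; |NC| = 23.10 ✓; ∠NCT = 145.0° ✓; |CT| = 28.40 ✓; ∠(CT, TA) = 90.00° ✓; |TA| = 20.00 ✓; ∠TAD = 143.5° ✓; |AD| = 25.60 ✗.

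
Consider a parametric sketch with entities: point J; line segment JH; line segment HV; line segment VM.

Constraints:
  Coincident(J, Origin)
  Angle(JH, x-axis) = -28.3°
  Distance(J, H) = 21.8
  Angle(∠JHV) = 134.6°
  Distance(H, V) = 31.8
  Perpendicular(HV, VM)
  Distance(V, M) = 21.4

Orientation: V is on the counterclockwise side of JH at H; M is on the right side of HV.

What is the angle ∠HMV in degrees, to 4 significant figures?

56.06°

∠JHV = 134.6°, so HV runs at -28.3° + (180° − 134.6°) = 17.10° from the x-axis; with |HV| = 31.8, V = H + 31.8·(cos 17.10°, sin 17.10°) = (49.59, -0.9846). The perpendicularity gives VM at right angles to HV; with |VM| = 21.4 on the right of HV, M = V + 21.4·(0.2940, -0.9558) = (55.88, -21.44). Then cos ∠HMV = MH·MV / (|MH||MV|), giving 56.06°.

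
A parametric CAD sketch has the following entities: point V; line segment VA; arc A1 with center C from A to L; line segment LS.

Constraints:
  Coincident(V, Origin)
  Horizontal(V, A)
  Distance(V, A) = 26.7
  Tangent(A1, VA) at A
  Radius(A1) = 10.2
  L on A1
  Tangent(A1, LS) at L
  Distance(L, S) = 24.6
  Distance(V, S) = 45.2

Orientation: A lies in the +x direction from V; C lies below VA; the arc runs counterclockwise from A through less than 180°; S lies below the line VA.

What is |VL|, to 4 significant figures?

22.14

Checks: |CL| = 10.20 ✓; ∠(CL, LS) = 90.00° ✓; |LS| = 24.60 ✓; |VS| = 45.20 ✓.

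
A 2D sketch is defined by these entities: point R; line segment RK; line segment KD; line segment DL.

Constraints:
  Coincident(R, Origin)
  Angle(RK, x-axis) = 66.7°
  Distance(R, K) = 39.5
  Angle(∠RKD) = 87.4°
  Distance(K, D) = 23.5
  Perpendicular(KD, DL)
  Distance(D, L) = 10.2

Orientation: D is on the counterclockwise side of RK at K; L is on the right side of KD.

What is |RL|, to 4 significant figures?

54.20

∠RKD = 87.4°, so KD runs at 66.7° + (180° − 87.4°) = 159.3° from the x-axis; with |KD| = 23.5, D = K + 23.5·(cos 159.3°, sin 159.3°) = (-6.359, 44.59). KD is perpendicular to DL; with |DL| = 10.2 on the right of KD, L = D + 10.2·(0.3535, 0.9354) = (-2.753, 54.13). Then |RL| = |L − R| = 54.20.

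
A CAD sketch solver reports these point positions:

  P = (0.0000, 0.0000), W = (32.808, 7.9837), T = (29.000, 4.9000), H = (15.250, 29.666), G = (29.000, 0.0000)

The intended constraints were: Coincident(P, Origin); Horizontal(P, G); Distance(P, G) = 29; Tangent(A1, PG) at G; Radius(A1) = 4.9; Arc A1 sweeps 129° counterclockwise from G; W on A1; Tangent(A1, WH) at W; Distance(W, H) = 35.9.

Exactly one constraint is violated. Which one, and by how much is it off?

Distance(W, H) = 35.9 — off by 8.00.

P = (0.00, 0.00) ✓; P.y = 0.00, G.y = 0.00 ✓; |PG| = 29.00 ✓; ∠(TG, GP) = 90.00° ✓; |TG| = 4.900 ✓; bearing(T→W) − bearing(T→G) = 129.0° ✓; |TW| = 4.900 ✓; ∠(TW, WH) = 90.00° ✓; |WH| = 27.90 ✗.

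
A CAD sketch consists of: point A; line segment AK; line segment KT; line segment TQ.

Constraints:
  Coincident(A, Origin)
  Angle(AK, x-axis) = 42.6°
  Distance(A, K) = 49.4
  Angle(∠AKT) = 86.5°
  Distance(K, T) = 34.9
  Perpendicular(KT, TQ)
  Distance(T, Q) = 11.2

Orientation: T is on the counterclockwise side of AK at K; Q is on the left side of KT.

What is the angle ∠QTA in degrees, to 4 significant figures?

32.89°

∠AKT = 86.5°, so KT runs at 42.6° + (180° − 86.5°) = 136.1° from the x-axis; with |KT| = 34.9, T = K + 34.9·(cos 136.1°, sin 136.1°) = (11.22, 57.64). KT ⟂ TQ; with |TQ| = 11.2 on the left of KT, Q = T + 11.2·(-0.6934, -0.7206) = (3.450, 49.57). Then cos ∠QTA = TQ·TA / (|TQ||TA|), giving 32.89°.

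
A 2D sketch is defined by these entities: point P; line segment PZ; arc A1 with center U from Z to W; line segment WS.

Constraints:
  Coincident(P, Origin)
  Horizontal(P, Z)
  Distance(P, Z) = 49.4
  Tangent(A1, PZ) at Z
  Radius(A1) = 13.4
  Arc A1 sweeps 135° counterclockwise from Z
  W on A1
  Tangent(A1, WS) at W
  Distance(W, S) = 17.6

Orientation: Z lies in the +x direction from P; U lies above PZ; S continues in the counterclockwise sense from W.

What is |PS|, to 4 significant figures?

58.34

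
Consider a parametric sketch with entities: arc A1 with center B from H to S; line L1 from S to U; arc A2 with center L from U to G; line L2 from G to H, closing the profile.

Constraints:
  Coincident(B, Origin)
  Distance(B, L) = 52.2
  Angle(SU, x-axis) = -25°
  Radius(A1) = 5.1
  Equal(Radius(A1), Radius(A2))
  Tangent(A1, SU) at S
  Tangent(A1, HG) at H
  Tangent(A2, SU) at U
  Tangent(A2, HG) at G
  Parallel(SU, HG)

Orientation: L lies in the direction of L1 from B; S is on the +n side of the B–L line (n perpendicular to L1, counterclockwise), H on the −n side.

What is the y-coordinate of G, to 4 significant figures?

-26.68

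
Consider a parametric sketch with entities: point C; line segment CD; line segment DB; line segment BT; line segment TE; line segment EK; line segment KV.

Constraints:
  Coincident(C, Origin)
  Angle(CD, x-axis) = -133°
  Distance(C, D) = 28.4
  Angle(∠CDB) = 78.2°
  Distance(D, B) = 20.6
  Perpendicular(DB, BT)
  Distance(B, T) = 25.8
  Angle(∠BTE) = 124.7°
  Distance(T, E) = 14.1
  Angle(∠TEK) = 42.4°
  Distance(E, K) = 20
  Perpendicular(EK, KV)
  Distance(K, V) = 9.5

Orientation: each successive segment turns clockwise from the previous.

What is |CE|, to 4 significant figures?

6.824

DB is perpendicular to BT, so BT runs at 35.20°; with |BT| = 25.8, T = (-10.16, 10.93). ∠BTE = 124.7° gives TE at -20.10° from the x-axis; with |TE| = 14.1, E = (3.080, 6.089). Then |CE| = |E − C| = 6.824.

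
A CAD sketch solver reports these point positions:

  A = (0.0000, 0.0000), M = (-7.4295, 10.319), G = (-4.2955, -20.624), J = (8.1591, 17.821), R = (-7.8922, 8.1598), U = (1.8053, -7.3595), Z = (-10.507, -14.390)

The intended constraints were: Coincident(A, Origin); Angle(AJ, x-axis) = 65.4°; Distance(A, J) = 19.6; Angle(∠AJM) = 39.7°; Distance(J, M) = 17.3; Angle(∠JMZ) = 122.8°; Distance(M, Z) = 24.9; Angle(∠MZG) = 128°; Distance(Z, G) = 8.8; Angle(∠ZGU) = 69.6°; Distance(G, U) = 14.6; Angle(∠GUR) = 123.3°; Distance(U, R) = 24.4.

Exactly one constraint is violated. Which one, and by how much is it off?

Distance(U, R) = 24.4 — off by 6.10.

A = (0.00, 0.00) ✓; AJ at 65.40° ✓; |AJ| = 19.60 ✓; ∠AJM = 39.70° ✓; |JM| = 17.30 ✓; ∠JMZ = 122.8° ✓; |MZ| = 24.90 ✓; ∠MZG = 128.0° ✓; |ZG| = 8.800 ✓; ∠ZGU = 69.60° ✓; |GU| = 14.60 ✓; ∠GUR = 123.3° ✓; |UR| = 18.30 ✗.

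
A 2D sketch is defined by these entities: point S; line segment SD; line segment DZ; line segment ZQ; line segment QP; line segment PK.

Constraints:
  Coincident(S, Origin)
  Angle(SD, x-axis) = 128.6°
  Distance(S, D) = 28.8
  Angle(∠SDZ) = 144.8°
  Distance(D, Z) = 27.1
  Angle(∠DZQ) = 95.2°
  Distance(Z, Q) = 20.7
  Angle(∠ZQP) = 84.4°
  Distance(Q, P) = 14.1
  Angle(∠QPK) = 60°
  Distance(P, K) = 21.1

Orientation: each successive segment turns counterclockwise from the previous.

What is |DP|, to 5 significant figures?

25.342

S is at the origin; SD runs at 128.6° with length 28.8, so D = (-17.968, 22.508). ∠SDZ = 144.8° gives DZ at 163.80° from the x-axis; with |DZ| = 27.1, Z = (-43.992, 30.068). ∠DZQ = 95.2° gives ZQ at -111.40° from the x-axis; with |ZQ| = 20.7, Q = (-51.545, 10.796). ∠ZQP = 84.4° gives QP at -15.800° from the x-axis; with |QP| = 14.1, P = (-37.977, 6.9564). Then |DP| = |P − D| = 25.342.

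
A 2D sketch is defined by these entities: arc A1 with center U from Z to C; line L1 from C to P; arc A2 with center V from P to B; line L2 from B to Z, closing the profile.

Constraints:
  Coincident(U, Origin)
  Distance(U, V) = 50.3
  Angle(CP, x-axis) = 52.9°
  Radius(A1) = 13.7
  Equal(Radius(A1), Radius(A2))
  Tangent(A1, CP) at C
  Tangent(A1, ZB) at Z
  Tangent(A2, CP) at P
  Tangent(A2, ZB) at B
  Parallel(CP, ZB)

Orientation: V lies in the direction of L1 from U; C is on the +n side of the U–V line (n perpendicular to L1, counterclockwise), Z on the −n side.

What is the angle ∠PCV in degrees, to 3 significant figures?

15.2°

The slot axis is L1's direction at 52.9°, so u = (cos 52.9°, sin 52.9°) = (0.603, 0.798) and n = (−sin 52.9°, cos 52.9°) = (-0.798, 0.603). U is at the origin and V lies 50.3 along u from U, so V = 50.3·u = (30.3, 40.1). Tangency of A1 to both parallel lines with radius 13.7 puts C and Z at U ± 13.7·n: C = (-10.9, 8.26), Z = (10.9, -8.26). Equal radii place P and B the same way about V: P = V + 13.7·n = (19.4, 48.4), B = V − 13.7·n = (41.3, 31.9). Then cos ∠PCV = CP·CV / (|CP||CV|), giving 15.2°.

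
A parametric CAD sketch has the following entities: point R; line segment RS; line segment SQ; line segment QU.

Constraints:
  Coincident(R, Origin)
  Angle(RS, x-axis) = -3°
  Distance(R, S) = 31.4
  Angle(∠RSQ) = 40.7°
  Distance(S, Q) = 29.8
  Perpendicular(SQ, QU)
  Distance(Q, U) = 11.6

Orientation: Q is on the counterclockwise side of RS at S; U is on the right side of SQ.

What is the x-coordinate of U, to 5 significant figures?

17.827

∠RSQ = 40.7°, so SQ runs at -3.0° + (180° − 40.7°) = 136.30° from the x-axis; with |SQ| = 29.8, Q = S + 29.8·(cos 136.30°, sin 136.30°) = (9.8125, 18.945). SQ ⟂ QU; with |QU| = 11.6 on the right of SQ, U = Q + 11.6·(0.69088, 0.72297) = (17.827, 27.331). So U.x = 17.827.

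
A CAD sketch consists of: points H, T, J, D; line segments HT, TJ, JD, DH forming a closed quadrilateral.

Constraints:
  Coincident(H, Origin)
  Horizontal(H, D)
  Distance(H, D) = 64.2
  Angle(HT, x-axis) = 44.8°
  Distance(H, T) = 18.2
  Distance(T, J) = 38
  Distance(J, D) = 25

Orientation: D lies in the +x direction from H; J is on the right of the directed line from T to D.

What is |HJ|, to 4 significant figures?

43.61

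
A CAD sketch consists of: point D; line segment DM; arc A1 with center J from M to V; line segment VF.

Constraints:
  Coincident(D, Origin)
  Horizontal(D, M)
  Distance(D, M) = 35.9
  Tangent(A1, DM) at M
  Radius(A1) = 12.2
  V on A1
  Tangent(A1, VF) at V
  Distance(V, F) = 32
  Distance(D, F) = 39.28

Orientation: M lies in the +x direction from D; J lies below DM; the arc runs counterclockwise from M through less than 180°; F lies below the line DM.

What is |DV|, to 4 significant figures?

25.75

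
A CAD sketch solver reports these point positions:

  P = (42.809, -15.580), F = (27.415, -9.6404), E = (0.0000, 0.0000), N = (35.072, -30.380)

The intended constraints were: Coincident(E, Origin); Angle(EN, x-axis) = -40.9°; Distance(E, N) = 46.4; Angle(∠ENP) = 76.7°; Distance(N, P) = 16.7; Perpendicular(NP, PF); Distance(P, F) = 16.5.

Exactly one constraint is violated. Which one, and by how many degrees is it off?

Perpendicular(NP, PF) — off by 6.50°.

E = (0.00, 0.00) ✓; EN at -40.90° ✓; |EN| = 46.40 ✓; ∠ENP = 76.70° ✓; |NP| = 16.70 ✓; ∠(NP, PF) = 96.50° ✗; |PF| = 16.50 ✓.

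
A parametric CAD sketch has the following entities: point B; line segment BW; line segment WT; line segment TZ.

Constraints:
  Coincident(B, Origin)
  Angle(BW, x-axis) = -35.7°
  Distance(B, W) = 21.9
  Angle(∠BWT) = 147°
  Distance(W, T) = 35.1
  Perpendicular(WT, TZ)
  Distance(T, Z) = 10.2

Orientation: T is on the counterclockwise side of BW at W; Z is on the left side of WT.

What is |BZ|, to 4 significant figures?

53.49

B is at the origin; BW runs at -35.7° with length 21.9, so W = 21.9·(cos -35.7°, sin -35.7°) = (17.78, -12.78). ∠BWT = 147.0°, so WT runs at -35.7° + (180° − 147.0°) = -2.700° from the x-axis; with |WT| = 35.1, T = W + 35.1·(cos -2.700°, sin -2.700°) = (52.85, -14.43). The perpendicularity gives TZ at right angles to WT; with |TZ| = 10.2 on the left of WT, Z = T + 10.2·(0.04711, 0.9989) = (53.33, -4.244). Then |BZ| = |Z − B| = 53.49.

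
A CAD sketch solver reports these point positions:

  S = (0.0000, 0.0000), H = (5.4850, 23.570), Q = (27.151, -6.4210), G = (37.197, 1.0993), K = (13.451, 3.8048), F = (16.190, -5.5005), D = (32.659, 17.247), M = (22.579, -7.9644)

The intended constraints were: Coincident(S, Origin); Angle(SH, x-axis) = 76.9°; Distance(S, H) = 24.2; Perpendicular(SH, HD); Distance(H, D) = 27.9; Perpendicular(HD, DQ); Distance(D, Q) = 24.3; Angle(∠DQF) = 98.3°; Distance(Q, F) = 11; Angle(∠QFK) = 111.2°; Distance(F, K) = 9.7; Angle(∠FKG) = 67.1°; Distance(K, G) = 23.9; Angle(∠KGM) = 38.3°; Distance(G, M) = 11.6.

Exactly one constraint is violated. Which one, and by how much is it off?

Distance(G, M) = 11.6 — off by 5.60.

S = (0.00, 0.00) ✓; SH at 76.90° ✓; |SH| = 24.20 ✓; ∠(SH, HD) = 90.00° ✓; |HD| = 27.90 ✓; ∠(HD, DQ) = 90.00° ✓; |DQ| = 24.30 ✓; ∠DQF = 98.30° ✓; |QF| = 11.00 ✓; ∠QFK = 111.2° ✓; |FK| = 9.700 ✓; ∠FKG = 67.10° ✓; |KG| = 23.90 ✓; ∠KGM = 38.30° ✓; |GM| = 17.20 ✗.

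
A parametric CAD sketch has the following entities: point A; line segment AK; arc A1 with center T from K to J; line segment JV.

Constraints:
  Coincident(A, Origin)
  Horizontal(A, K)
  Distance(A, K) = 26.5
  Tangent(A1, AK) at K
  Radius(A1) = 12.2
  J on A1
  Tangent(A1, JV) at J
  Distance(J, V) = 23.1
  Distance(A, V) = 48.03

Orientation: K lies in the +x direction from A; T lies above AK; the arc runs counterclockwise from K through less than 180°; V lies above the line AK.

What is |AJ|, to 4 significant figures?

41.36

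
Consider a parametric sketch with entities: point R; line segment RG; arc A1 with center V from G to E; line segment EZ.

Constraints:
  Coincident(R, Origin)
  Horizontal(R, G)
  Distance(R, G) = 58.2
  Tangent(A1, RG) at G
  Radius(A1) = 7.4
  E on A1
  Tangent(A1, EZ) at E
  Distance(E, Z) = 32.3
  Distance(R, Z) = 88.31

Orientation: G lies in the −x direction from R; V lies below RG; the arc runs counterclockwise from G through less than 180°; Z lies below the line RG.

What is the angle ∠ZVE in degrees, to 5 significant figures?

77.096°

Checks: |VE| = 7.400 ✓; ∠(VE, EZ) = 90.00° ✓; |EZ| = 32.30 ✓; |RZ| = 88.31 ✓.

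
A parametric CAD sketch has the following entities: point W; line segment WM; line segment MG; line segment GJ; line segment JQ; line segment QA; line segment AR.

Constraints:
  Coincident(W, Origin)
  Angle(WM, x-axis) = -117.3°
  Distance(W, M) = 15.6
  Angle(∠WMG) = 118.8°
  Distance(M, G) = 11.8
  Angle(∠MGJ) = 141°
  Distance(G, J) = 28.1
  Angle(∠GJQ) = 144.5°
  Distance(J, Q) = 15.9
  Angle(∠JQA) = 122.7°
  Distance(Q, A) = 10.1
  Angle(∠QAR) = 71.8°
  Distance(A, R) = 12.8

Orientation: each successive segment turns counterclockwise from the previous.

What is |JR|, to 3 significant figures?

14.7

∠JQA = 122.7° gives QA at 75.7° from the x-axis; with |QA| = 10.1, A = (43.9, -17.1). ∠QAR = 71.8° gives AR at -176° from the x-axis; with |AR| = 12.8, R = (31.1, -18.0). Then |JR| = |R − J| = 14.7.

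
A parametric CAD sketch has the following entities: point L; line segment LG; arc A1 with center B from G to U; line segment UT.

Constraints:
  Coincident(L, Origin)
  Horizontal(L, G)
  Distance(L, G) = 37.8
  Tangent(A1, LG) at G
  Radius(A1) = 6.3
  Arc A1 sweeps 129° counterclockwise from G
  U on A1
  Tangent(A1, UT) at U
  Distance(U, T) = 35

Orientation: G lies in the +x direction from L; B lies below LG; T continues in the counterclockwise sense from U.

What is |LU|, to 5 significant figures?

34.468

L is at the origin; L and G share the same y with |LG| = 37.8 and G on the +x side, so G = (37.800, 0.0000). Since A1 is tangent to LG there, BG ⟂ LG, so B = G + (0, -6.3) = (37.800, -6.3000). On A1, G sits at bearing 90° from B; a 129° counterclockwise sweep puts U at bearing 219°, so U = B + 6.3·(cos 219°, sin 219°) = (32.904, -10.265). Then |LU| = |U − L| = 34.468.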